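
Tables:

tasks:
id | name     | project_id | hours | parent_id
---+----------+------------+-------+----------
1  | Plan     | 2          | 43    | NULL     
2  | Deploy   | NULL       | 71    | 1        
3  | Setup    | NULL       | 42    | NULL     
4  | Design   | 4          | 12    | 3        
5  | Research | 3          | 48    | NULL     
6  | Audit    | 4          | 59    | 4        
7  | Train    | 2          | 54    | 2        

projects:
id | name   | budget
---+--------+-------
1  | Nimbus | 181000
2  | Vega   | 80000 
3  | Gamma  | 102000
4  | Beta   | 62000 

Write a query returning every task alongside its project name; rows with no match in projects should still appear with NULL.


LEFT JOIN keeps every row from tasks (the left table); where project_id has no match in projects, the project columns become NULL. Walk through each task:
  - task 1 (Plan): project_id=2 -> matches Vega
  - task 2 (Deploy): project_id=NULL, no match -> kept with NULL
  - task 3 (Setup): project_id=NULL, no match -> kept with NULL
  - task 4 (Design): project_id=4 -> matches Beta
  - task 5 (Research): project_id=3 -> matches Gamma
  - task 6 (Audit): project_id=4 -> matches Beta
  - task 7 (Train): project_id=2 -> matches Vega
All 7 rows appear; 2 have NULL project.

SQL:
SELECT a.name, b.name AS project
FROM tasks a
LEFT JOIN projects b ON a.project_id = b.id

Result:
name     | project
---------+--------
Plan     | Vega   
Deploy   | NULL   
Setup    | NULL   
Design   | Beta   
Research | Gamma  
Audit    | Beta   
Train    | Vega   


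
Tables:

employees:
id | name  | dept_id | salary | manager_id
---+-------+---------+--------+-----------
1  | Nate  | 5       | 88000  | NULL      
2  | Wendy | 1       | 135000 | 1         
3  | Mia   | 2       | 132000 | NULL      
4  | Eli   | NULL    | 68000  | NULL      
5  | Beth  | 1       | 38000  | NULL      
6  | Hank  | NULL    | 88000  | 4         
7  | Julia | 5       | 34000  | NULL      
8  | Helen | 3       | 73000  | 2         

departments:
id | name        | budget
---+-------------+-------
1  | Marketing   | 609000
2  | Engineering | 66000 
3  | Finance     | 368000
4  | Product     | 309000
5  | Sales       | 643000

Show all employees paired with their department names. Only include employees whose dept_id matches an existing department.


INNER JOIN keeps only employees rows whose dept_id matches an id in departments. Walk through each employee:
  - employee 1 (Nate): dept_id=5 -> matches Sales
  - employee 2 (Wendy): dept_id=1 -> matches Marketing
  - employee 3 (Mia): dept_id=2 -> matches Engineering
  - employee 4 (Eli): dept_id=NULL, no match -> dropped
  - employee 5 (Beth): dept_id=1 -> matches Marketing
  - employee 6 (Hank): dept_id=NULL, no match -> dropped
  - employee 7 (Julia): dept_id=5 -> matches Sales
  - employee 8 (Helen): dept_id=3 -> matches Finance
So 2 of 8 rows are dropped.

SQL:
SELECT a.name, b.name AS department
FROM employees a
INNER JOIN departments b ON a.dept_id = b.id

Result:
name  | department 
------+------------
Nate  | Sales      
Wendy | Marketing  
Mia   | Engineering
Beth  | Marketing  
Julia | Sales      
Helen | Finance    


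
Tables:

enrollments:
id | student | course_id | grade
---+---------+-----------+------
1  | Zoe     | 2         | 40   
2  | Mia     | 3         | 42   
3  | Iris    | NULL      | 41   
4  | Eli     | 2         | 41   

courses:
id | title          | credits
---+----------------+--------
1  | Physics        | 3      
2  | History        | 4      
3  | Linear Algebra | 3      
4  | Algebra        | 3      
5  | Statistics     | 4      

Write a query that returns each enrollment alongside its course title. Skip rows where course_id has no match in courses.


INNER JOIN keeps only enrollments rows whose course_id matches an id in courses. Walk through each enrollment:
  - enrollment 1 (Zoe): course_id=2 -> matches History
  - enrollment 2 (Mia): course_id=3 -> matches Linear Algebra
  - enrollment 3 (Iris): course_id=NULL, no match -> dropped
  - enrollment 4 (Eli): course_id=2 -> matches History
So 1 of 4 rows is dropped.

SQL:
SELECT a.student, b.title AS course
FROM enrollments a
INNER JOIN courses b ON a.course_id = b.id

Result:
student | course        
--------+---------------
Zoe     | History       
Mia     | Linear Algebra
Eli     | History       


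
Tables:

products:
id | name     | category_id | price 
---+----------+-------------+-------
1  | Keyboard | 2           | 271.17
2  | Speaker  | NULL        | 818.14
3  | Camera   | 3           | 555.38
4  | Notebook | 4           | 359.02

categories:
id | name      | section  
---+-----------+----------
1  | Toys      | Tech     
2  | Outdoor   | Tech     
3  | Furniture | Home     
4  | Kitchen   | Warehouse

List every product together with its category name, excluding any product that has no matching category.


INNER JOIN keeps only products rows whose category_id matches an id in categories. Walk through each product:
  - product 1 (Keyboard): category_id=2 -> matches Outdoor
  - product 2 (Speaker): category_id=NULL, no match -> dropped
  - product 3 (Camera): category_id=3 -> matches Furniture
  - product 4 (Notebook): category_id=4 -> matches Kitchen
So 1 of 4 rows is dropped.

SQL:
SELECT a.name, b.name AS category
FROM products a
INNER JOIN categories b ON a.category_id = b.id

Result:
name     | category 
---------+----------
Keyboard | Outdoor  
Camera   | Furniture
Notebook | Kitchen  


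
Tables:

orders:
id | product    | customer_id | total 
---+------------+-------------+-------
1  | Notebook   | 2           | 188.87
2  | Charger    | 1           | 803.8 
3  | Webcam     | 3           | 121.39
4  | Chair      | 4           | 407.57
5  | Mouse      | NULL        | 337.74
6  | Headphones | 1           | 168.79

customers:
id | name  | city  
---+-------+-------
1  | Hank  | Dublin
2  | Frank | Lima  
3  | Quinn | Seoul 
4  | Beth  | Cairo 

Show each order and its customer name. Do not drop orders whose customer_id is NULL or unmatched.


LEFT JOIN keeps every row from orders (the left table); where customer_id has no match in customers, the customer columns become NULL. Walk through each order:
  - order 1 (Notebook): customer_id=2 -> matches Frank
  - order 2 (Charger): customer_id=1 -> matches Hank
  - order 3 (Webcam): customer_id=3 -> matches Quinn
  - order 4 (Chair): customer_id=4 -> matches Beth
  - order 5 (Mouse): customer_id=NULL, no match -> kept with NULL
  - order 6 (Headphones): customer_id=1 -> matches Hank
All 6 rows appear; 1 has NULL customer.

SQL:
SELECT a.product, b.name AS customer
FROM orders a
LEFT JOIN customers b ON a.customer_id = b.id

Result:
product    | customer
-----------+---------
Notebook   | Frank   
Charger    | Hank    
Webcam     | Quinn   
Chair      | Beth    
Mouse      | NULL    
Headphones | Hank    


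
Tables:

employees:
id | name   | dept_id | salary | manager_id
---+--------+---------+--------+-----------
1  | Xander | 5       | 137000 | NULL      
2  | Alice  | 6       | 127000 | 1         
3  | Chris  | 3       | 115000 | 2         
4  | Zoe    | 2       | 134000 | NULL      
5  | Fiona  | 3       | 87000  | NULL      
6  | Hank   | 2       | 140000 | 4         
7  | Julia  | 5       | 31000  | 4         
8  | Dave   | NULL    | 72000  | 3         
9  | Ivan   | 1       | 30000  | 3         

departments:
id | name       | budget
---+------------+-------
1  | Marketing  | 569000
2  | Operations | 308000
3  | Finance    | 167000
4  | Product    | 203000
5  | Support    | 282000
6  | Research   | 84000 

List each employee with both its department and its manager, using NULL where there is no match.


Two LEFT JOINs from the same base table employees: one to departments via dept_id, one to employees itself via manager_id. Both are LEFT so every employee is preserved.
Match against departments:
  - employee 1 (Xander): dept_id=5 -> matches Support
  - employee 2 (Alice): dept_id=6 -> matches Research
  - employee 3 (Chris): dept_id=3 -> matches Finance
  - employee 4 (Zoe): dept_id=2 -> matches Operations
  - employee 5 (Fiona): dept_id=3 -> matches Finance
  - employee 6 (Hank): dept_id=2 -> matches Operations
  - employee 7 (Julia): dept_id=5 -> matches Support
  - employee 8 (Dave): dept_id=NULL, no match -> kept with NULL
  - employee 9 (Ivan): dept_id=1 -> matches Marketing
Match against employees (self):
  - employee 1 (Xander): manager_id=NULL -> NULL
  - employee 2 (Alice): manager_id=1 -> Xander
  - employee 3 (Chris): manager_id=2 -> Alice
  - employee 4 (Zoe): manager_id=NULL -> NULL
  - employee 5 (Fiona): manager_id=NULL -> NULL
  - employee 6 (Hank): manager_id=4 -> Zoe
  - employee 7 (Julia): manager_id=4 -> Zoe
  - employee 8 (Dave): manager_id=3 -> Chris
  - employee 9 (Ivan): manager_id=3 -> Chris

SQL:
SELECT a.name, b.name AS department, c.name AS manager
FROM employees a
LEFT JOIN departments b ON a.dept_id = b.id
LEFT JOIN employees c ON a.manager_id = c.id

Result:
name   | department | manager
-------+------------+--------
Xander | Support    | NULL   
Alice  | Research   | Xander 
Chris  | Finance    | Alice  
Zoe    | Operations | NULL   
Fiona  | Finance    | NULL   
Hank   | Operations | Zoe    
Julia  | Support    | Zoe    
Dave   | NULL       | Chris  
Ivan   | Marketing  | Chris  


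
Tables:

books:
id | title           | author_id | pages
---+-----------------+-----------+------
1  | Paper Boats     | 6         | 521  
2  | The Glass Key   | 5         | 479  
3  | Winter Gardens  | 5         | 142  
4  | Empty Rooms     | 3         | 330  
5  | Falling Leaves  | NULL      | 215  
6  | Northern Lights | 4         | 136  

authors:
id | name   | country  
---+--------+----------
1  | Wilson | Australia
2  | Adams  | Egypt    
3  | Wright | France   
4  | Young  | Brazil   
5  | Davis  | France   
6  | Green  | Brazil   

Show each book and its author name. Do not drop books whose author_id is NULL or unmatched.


LEFT JOIN keeps every row from books (the left table); where author_id has no match in authors, the author columns become NULL. Walk through each book:
  - book 1 (Paper Boats): author_id=6 -> matches Green
  - book 2 (The Glass Key): author_id=5 -> matches Davis
  - book 3 (Winter Gardens): author_id=5 -> matches Davis
  - book 4 (Empty Rooms): author_id=3 -> matches Wright
  - book 5 (Falling Leaves): author_id=NULL, no match -> kept with NULL
  - book 6 (Northern Lights): author_id=4 -> matches Young
All 6 rows appear; 1 has NULL author.

SQL:
SELECT a.title, b.name AS author
FROM books a
LEFT JOIN authors b ON a.author_id = b.id

Result:
title           | author
----------------+-------
Paper Boats     | Green 
The Glass Key   | Davis 
Winter Gardens  | Davis 
Empty Rooms     | Wright
Falling Leaves  | NULL  
Northern Lights | Young 


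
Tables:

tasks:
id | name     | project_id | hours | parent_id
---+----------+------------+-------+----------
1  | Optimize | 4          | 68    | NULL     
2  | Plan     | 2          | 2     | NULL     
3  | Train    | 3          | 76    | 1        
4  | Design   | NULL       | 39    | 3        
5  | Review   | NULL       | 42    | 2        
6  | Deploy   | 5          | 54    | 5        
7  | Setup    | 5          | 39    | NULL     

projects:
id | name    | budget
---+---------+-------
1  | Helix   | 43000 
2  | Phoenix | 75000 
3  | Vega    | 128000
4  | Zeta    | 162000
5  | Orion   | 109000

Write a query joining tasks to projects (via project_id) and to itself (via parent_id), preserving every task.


Two LEFT JOINs from the same base table tasks: one to projects via project_id, one to tasks itself via parent_id. Both are LEFT so every task is preserved.
Match against projects:
  - task 1 (Optimize): project_id=4 -> matches Zeta
  - task 2 (Plan): project_id=2 -> matches Phoenix
  - task 3 (Train): project_id=3 -> matches Vega
  - task 4 (Design): project_id=NULL, no match -> kept with NULL
  - task 5 (Review): project_id=NULL, no match -> kept with NULL
  - task 6 (Deploy): project_id=5 -> matches Orion
  - task 7 (Setup): project_id=5 -> matches Orion
Match against tasks (self):
  - task 1 (Optimize): parent_id=NULL -> NULL
  - task 2 (Plan): parent_id=NULL -> NULL
  - task 3 (Train): parent_id=1 -> Optimize
  - task 4 (Design): parent_id=3 -> Train
  - task 5 (Review): parent_id=2 -> Plan
  - task 6 (Deploy): parent_id=5 -> Review
  - task 7 (Setup): parent_id=NULL -> NULL

SQL:
SELECT a.name, b.name AS project, c.name AS parent
FROM tasks a
LEFT JOIN projects b ON a.project_id = b.id
LEFT JOIN tasks c ON a.parent_id = c.id

Result:
name     | project | parent  
---------+---------+---------
Optimize | Zeta    | NULL    
Plan     | Phoenix | NULL    
Train    | Vega    | Optimize
Design   | NULL    | Train   
Review   | NULL    | Plan    
Deploy   | Orion   | Review  
Setup    | Orion   | NULL    


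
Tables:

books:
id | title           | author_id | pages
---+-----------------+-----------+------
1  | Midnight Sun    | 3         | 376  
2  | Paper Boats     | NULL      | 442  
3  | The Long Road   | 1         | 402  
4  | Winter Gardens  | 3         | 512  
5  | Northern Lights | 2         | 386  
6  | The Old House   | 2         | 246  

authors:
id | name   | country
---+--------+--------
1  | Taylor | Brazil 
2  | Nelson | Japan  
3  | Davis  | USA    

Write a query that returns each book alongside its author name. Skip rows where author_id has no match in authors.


INNER JOIN keeps only books rows whose author_id matches an id in authors. Walk through each book:
  - book 1 (Midnight Sun): author_id=3 -> matches Davis
  - book 2 (Paper Boats): author_id=NULL, no match -> dropped
  - book 3 (The Long Road): author_id=1 -> matches Taylor
  - book 4 (Winter Gardens): author_id=3 -> matches Davis
  - book 5 (Northern Lights): author_id=2 -> matches Nelson
  - book 6 (The Old House): author_id=2 -> matches Nelson
So 1 of 6 rows is dropped.

SQL:
SELECT a.title, b.name AS author
FROM books a
INNER JOIN authors b ON a.author_id = b.id

Result:
title           | author
----------------+-------
Midnight Sun    | Davis 
The Long Road   | Taylor
Winter Gardens  | Davis 
Northern Lights | Nelson
The Old House   | Nelson


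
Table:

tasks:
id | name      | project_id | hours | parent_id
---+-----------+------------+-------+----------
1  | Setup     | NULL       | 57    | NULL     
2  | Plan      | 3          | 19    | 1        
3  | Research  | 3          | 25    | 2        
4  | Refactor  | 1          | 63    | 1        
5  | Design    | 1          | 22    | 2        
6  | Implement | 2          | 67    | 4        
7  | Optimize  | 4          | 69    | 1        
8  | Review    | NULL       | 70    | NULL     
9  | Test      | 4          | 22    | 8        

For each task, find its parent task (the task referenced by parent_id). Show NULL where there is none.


This is a self-join: tasks is joined to a second copy of itself, matching each row's parent_id to another row's id. Use LEFT JOIN so rows with parent_id=NULL are kept.
  - task 1 (Setup): parent_id=NULL -> NULL
  - task 2 (Plan): parent_id=1 -> Setup
  - task 3 (Research): parent_id=2 -> Plan
  - task 4 (Refactor): parent_id=1 -> Setup
  - task 5 (Design): parent_id=2 -> Plan
  - task 6 (Implement): parent_id=4 -> Refactor
  - task 7 (Optimize): parent_id=1 -> Setup
  - task 8 (Review): parent_id=NULL -> NULL
  - task 9 (Test): parent_id=8 -> Review

SQL:
SELECT a.name AS item, b.name AS parent
FROM tasks a
LEFT JOIN tasks b ON a.parent_id = b.id

Result:
item      | parent  
----------+---------
Setup     | NULL    
Plan      | Setup   
Research  | Plan    
Refactor  | Setup   
Design    | Plan    
Implement | Refactor
Optimize  | Setup   
Review    | NULL    
Test      | Review  


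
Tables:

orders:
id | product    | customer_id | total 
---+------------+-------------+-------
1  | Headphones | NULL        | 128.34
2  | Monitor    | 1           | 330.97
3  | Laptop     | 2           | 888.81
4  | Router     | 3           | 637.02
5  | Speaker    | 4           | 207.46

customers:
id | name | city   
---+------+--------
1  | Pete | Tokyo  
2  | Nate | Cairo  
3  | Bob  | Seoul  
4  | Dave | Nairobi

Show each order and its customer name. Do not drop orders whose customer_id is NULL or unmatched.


LEFT JOIN keeps every row from orders (the left table); where customer_id has no match in customers, the customer columns become NULL. Walk through each order:
  - order 1 (Headphones): customer_id=NULL, no match -> kept with NULL
  - order 2 (Monitor): customer_id=1 -> matches Pete
  - order 3 (Laptop): customer_id=2 -> matches Nate
  - order 4 (Router): customer_id=3 -> matches Bob
  - order 5 (Speaker): customer_id=4 -> matches Dave
All 5 rows appear; 1 has NULL customer.

SQL:
SELECT a.product, b.name AS customer
FROM orders a
LEFT JOIN customers b ON a.customer_id = b.id

Result:
product    | customer
-----------+---------
Headphones | NULL    
Monitor    | Pete    
Laptop     | Nate    
Router     | Bob     
Speaker    | Dave    


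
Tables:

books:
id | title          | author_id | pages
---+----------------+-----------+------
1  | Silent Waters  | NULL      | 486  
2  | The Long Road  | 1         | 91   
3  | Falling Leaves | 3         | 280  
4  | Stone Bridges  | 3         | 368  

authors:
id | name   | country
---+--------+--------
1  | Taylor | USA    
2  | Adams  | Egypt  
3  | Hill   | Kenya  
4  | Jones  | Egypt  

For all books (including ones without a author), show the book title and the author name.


LEFT JOIN keeps every row from books (the left table); where author_id has no match in authors, the author columns become NULL. Walk through each book:
  - book 1 (Silent Waters): author_id=NULL, no match -> kept with NULL
  - book 2 (The Long Road): author_id=1 -> matches Taylor
  - book 3 (Falling Leaves): author_id=3 -> matches Hill
  - book 4 (Stone Bridges): author_id=3 -> matches Hill
All 4 rows appear; 1 has NULL author.

SQL:
SELECT a.title, b.name AS author
FROM books a
LEFT JOIN authors b ON a.author_id = b.id

Result:
title          | author
---------------+-------
Silent Waters  | NULL  
The Long Road  | Taylor
Falling Leaves | Hill  
Stone Bridges  | Hill  


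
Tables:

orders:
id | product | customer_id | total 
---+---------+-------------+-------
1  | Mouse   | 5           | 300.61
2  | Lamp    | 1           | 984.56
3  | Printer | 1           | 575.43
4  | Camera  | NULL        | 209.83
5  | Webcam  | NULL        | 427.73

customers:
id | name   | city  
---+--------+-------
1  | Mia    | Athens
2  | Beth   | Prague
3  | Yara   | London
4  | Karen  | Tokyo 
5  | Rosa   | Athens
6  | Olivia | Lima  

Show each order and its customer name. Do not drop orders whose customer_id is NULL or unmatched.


LEFT JOIN keeps every row from orders (the left table); where customer_id has no match in customers, the customer columns become NULL. Walk through each order:
  - order 1 (Mouse): customer_id=5 -> matches Rosa
  - order 2 (Lamp): customer_id=1 -> matches Mia
  - order 3 (Printer): customer_id=1 -> matches Mia
  - order 4 (Camera): customer_id=NULL, no match -> kept with NULL
  - order 5 (Webcam): customer_id=NULL, no match -> kept with NULL
All 5 rows appear; 2 have NULL customer.

SQL:
SELECT a.product, b.name AS customer
FROM orders a
LEFT JOIN customers b ON a.customer_id = b.id

Result:
product | customer
--------+---------
Mouse   | Rosa    
Lamp    | Mia     
Printer | Mia     
Camera  | NULL    
Webcam  | NULL    


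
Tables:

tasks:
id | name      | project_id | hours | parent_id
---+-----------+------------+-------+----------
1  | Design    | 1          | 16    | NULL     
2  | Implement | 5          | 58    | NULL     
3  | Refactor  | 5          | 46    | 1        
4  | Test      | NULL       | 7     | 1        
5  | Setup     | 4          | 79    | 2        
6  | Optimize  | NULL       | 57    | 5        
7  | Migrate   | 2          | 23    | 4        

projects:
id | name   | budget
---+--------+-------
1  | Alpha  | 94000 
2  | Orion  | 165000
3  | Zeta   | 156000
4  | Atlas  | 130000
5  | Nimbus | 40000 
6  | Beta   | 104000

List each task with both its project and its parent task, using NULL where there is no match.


Two LEFT JOINs from the same base table tasks: one to projects via project_id, one to tasks itself via parent_id. Both are LEFT so every task is preserved.
Match against projects:
  - task 1 (Design): project_id=1 -> matches Alpha
  - task 2 (Implement): project_id=5 -> matches Nimbus
  - task 3 (Refactor): project_id=5 -> matches Nimbus
  - task 4 (Test): project_id=NULL, no match -> kept with NULL
  - task 5 (Setup): project_id=4 -> matches Atlas
  - task 6 (Optimize): project_id=NULL, no match -> kept with NULL
  - task 7 (Migrate): project_id=2 -> matches Orion
Match against tasks (self):
  - task 1 (Design): parent_id=NULL -> NULL
  - task 2 (Implement): parent_id=NULL -> NULL
  - task 3 (Refactor): parent_id=1 -> Design
  - task 4 (Test): parent_id=1 -> Design
  - task 5 (Setup): parent_id=2 -> Implement
  - task 6 (Optimize): parent_id=5 -> Setup
  - task 7 (Migrate): parent_id=4 -> Test

SQL:
SELECT a.name, b.name AS project, c.name AS parent
FROM tasks a
LEFT JOIN projects b ON a.project_id = b.id
LEFT JOIN tasks c ON a.parent_id = c.id

Result:
name      | project | parent   
----------+---------+----------
Design    | Alpha   | NULL     
Implement | Nimbus  | NULL     
Refactor  | Nimbus  | Design   
Test      | NULL    | Design   
Setup     | Atlas   | Implement
Optimize  | NULL    | Setup    
Migrate   | Orion   | Test     


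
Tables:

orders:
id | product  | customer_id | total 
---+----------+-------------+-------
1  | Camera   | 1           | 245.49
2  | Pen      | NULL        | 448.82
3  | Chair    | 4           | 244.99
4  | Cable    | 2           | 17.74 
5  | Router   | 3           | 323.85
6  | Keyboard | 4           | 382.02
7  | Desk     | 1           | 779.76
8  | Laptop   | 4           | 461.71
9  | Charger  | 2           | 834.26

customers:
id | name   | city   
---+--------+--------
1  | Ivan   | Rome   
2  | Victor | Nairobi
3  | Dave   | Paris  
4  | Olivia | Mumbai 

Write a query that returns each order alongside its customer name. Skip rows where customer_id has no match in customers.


INNER JOIN keeps only orders rows whose customer_id matches an id in customers. Walk through each order:
  - order 1 (Camera): customer_id=1 -> matches Ivan
  - order 2 (Pen): customer_id=NULL, no match -> dropped
  - order 3 (Chair): customer_id=4 -> matches Olivia
  - order 4 (Cable): customer_id=2 -> matches Victor
  - order 5 (Router): customer_id=3 -> matches Dave
  - order 6 (Keyboard): customer_id=4 -> matches Olivia
  - order 7 (Desk): customer_id=1 -> matches Ivan
  - order 8 (Laptop): customer_id=4 -> matches Olivia
  - order 9 (Charger): customer_id=2 -> matches Victor
So 1 of 9 rows is dropped.

SQL:
SELECT a.product, b.name AS customer
FROM orders a
INNER JOIN customers b ON a.customer_id = b.id

Result:
product  | customer
---------+---------
Camera   | Ivan    
Chair    | Olivia  
Cable    | Victor  
Router   | Dave    
Keyboard | Olivia  
Desk     | Ivan    
Laptop   | Olivia  
Charger  | Victor  


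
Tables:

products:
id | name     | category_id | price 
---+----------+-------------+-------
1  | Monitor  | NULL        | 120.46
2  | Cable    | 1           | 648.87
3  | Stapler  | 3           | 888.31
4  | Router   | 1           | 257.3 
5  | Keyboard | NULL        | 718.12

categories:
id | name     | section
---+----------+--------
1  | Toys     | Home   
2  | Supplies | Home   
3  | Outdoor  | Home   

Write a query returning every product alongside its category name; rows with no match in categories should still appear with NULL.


LEFT JOIN keeps every row from products (the left table); where category_id has no match in categories, the category columns become NULL. Walk through each product:
  - product 1 (Monitor): category_id=NULL, no match -> kept with NULL
  - product 2 (Cable): category_id=1 -> matches Toys
  - product 3 (Stapler): category_id=3 -> matches Outdoor
  - product 4 (Router): category_id=1 -> matches Toys
  - product 5 (Keyboard): category_id=NULL, no match -> kept with NULL
All 5 rows appear; 2 have NULL category.

SQL:
SELECT a.name, b.name AS category
FROM products a
LEFT JOIN categories b ON a.category_id = b.id

Result:
name     | category
---------+---------
Monitor  | NULL    
Cable    | Toys    
Stapler  | Outdoor 
Router   | Toys    
Keyboard | NULL    


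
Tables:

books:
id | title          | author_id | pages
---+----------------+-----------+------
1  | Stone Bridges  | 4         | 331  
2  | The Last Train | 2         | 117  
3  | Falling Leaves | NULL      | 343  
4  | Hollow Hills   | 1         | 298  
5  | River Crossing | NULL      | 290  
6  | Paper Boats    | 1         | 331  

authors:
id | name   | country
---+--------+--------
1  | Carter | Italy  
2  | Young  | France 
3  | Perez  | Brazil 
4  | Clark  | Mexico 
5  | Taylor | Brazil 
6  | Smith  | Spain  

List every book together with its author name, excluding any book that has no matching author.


INNER JOIN keeps only books rows whose author_id matches an id in authors. Walk through each book:
  - book 1 (Stone Bridges): author_id=4 -> matches Clark
  - book 2 (The Last Train): author_id=2 -> matches Young
  - book 3 (Falling Leaves): author_id=NULL, no match -> dropped
  - book 4 (Hollow Hills): author_id=1 -> matches Carter
  - book 5 (River Crossing): author_id=NULL, no match -> dropped
  - book 6 (Paper Boats): author_id=1 -> matches Carter
So 2 of 6 rows are dropped.

SQL:
SELECT a.title, b.name AS author
FROM books a
INNER JOIN authors b ON a.author_id = b.id

Result:
title          | author
---------------+-------
Stone Bridges  | Clark 
The Last Train | Young 
Hollow Hills   | Carter
Paper Boats    | Carter


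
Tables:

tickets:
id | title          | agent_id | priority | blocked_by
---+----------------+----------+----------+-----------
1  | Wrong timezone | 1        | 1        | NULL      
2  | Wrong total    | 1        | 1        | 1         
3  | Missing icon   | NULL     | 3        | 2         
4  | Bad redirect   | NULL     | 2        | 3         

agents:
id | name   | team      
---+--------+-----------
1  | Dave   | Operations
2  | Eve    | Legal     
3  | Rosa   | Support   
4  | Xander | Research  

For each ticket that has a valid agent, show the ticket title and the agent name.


INNER JOIN keeps only tickets rows whose agent_id matches an id in agents. Walk through each ticket:
  - ticket 1 (Wrong timezone): agent_id=1 -> matches Dave
  - ticket 2 (Wrong total): agent_id=1 -> matches Dave
  - ticket 3 (Missing icon): agent_id=NULL, no match -> dropped
  - ticket 4 (Bad redirect): agent_id=NULL, no match -> dropped
So 2 of 4 rows are dropped.

SQL:
SELECT a.title, b.name AS agent
FROM tickets a
INNER JOIN agents b ON a.agent_id = b.id

Result:
title          | agent
---------------+------
Wrong timezone | Dave 
Wrong total    | Dave 


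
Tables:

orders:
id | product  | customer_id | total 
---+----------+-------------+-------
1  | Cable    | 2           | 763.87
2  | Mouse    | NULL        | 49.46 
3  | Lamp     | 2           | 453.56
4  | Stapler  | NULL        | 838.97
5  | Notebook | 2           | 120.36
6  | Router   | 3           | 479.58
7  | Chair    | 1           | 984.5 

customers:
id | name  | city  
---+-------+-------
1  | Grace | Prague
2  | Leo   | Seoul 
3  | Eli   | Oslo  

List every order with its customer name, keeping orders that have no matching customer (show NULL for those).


LEFT JOIN keeps every row from orders (the left table); where customer_id has no match in customers, the customer columns become NULL. Walk through each order:
  - order 1 (Cable): customer_id=2 -> matches Leo
  - order 2 (Mouse): customer_id=NULL, no match -> kept with NULL
  - order 3 (Lamp): customer_id=2 -> matches Leo
  - order 4 (Stapler): customer_id=NULL, no match -> kept with NULL
  - order 5 (Notebook): customer_id=2 -> matches Leo
  - order 6 (Router): customer_id=3 -> matches Eli
  - order 7 (Chair): customer_id=1 -> matches Grace
All 7 rows appear; 2 have NULL customer.

SQL:
SELECT a.product, b.name AS customer
FROM orders a
LEFT JOIN customers b ON a.customer_id = b.id

Result:
product  | customer
---------+---------
Cable    | Leo     
Mouse    | NULL    
Lamp     | Leo     
Stapler  | NULL    
Notebook | Leo     
Router   | Eli     
Chair    | Grace   


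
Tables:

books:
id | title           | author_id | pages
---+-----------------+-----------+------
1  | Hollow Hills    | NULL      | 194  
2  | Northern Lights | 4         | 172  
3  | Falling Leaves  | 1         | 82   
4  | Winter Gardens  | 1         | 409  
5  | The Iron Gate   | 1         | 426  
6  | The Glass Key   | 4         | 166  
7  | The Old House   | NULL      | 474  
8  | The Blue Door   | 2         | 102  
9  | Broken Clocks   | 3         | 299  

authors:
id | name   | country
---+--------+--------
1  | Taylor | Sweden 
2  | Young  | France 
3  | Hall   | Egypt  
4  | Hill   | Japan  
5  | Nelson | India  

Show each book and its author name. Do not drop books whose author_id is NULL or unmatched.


LEFT JOIN keeps every row from books (the left table); where author_id has no match in authors, the author columns become NULL. Walk through each book:
  - book 1 (Hollow Hills): author_id=NULL, no match -> kept with NULL
  - book 2 (Northern Lights): author_id=4 -> matches Hill
  - book 3 (Falling Leaves): author_id=1 -> matches Taylor
  - book 4 (Winter Gardens): author_id=1 -> matches Taylor
  - book 5 (The Iron Gate): author_id=1 -> matches Taylor
  - book 6 (The Glass Key): author_id=4 -> matches Hill
  - book 7 (The Old House): author_id=NULL, no match -> kept with NULL
  - book 8 (The Blue Door): author_id=2 -> matches Young
  - book 9 (Broken Clocks): author_id=3 -> matches Hall
All 9 rows appear; 2 have NULL author.

SQL:
SELECT a.title, b.name AS author
FROM books a
LEFT JOIN authors b ON a.author_id = b.id

Result:
title           | author
----------------+-------
Hollow Hills    | NULL  
Northern Lights | Hill  
Falling Leaves  | Taylor
Winter Gardens  | Taylor
The Iron Gate   | Taylor
The Glass Key   | Hill  
The Old House   | NULL  
The Blue Door   | Young 
Broken Clocks   | Hall  


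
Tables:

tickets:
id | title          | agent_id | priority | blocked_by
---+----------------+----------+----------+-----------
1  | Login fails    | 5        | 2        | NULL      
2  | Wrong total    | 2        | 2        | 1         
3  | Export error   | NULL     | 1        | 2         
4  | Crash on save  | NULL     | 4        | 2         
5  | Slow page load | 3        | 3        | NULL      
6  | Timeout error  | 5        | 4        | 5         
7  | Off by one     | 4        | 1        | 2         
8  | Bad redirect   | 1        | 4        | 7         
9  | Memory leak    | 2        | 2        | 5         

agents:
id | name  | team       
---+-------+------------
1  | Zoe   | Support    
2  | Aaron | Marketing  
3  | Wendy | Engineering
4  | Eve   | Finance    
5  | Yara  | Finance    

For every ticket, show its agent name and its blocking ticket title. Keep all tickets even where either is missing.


Two LEFT JOINs from the same base table tickets: one to agents via agent_id, one to tickets itself via blocked_by. Both are LEFT so every ticket is preserved.
Match against agents:
  - ticket 1 (Login fails): agent_id=5 -> matches Yara
  - ticket 2 (Wrong total): agent_id=2 -> matches Aaron
  - ticket 3 (Export error): agent_id=NULL, no match -> kept with NULL
  - ticket 4 (Crash on save): agent_id=NULL, no match -> kept with NULL
  - ticket 5 (Slow page load): agent_id=3 -> matches Wendy
  - ticket 6 (Timeout error): agent_id=5 -> matches Yara
  - ticket 7 (Off by one): agent_id=4 -> matches Eve
  - ticket 8 (Bad redirect): agent_id=1 -> matches Zoe
  - ticket 9 (Memory leak): agent_id=2 -> matches Aaron
Match against tickets (self):
  - ticket 1 (Login fails): blocked_by=NULL -> NULL
  - ticket 2 (Wrong total): blocked_by=1 -> Login fails
  - ticket 3 (Export error): blocked_by=2 -> Wrong total
  - ticket 4 (Crash on save): blocked_by=2 -> Wrong total
  - ticket 5 (Slow page load): blocked_by=NULL -> NULL
  - ticket 6 (Timeout error): blocked_by=5 -> Slow page load
  - ticket 7 (Off by one): blocked_by=2 -> Wrong total
  - ticket 8 (Bad redirect): blocked_by=7 -> Off by one
  - ticket 9 (Memory leak): blocked_by=5 -> Slow page load

SQL:
SELECT a.title, b.name AS agent, c.title AS blocked_by
FROM tickets a
LEFT JOIN agents b ON a.agent_id = b.id
LEFT JOIN tickets c ON a.blocked_by = c.id

Result:
title          | agent | blocked_by    
---------------+-------+---------------
Login fails    | Yara  | NULL          
Wrong total    | Aaron | Login fails   
Export error   | NULL  | Wrong total   
Crash on save  | NULL  | Wrong total   
Slow page load | Wendy | NULL          
Timeout error  | Yara  | Slow page load
Off by one     | Eve   | Wrong total   
Bad redirect   | Zoe   | Off by one    
Memory leak    | Aaron | Slow page load


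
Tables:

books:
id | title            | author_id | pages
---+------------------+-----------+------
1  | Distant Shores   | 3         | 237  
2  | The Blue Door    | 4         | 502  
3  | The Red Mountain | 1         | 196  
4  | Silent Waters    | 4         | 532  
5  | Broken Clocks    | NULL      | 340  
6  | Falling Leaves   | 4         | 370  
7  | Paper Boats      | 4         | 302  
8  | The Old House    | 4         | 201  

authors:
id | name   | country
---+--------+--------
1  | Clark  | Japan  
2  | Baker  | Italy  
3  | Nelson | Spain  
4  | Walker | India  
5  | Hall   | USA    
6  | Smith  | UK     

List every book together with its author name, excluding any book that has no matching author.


INNER JOIN keeps only books rows whose author_id matches an id in authors. Walk through each book:
  - book 1 (Distant Shores): author_id=3 -> matches Nelson
  - book 2 (The Blue Door): author_id=4 -> matches Walker
  - book 3 (The Red Mountain): author_id=1 -> matches Clark
  - book 4 (Silent Waters): author_id=4 -> matches Walker
  - book 5 (Broken Clocks): author_id=NULL, no match -> dropped
  - book 6 (Falling Leaves): author_id=4 -> matches Walker
  - book 7 (Paper Boats): author_id=4 -> matches Walker
  - book 8 (The Old House): author_id=4 -> matches Walker
So 1 of 8 rows is dropped.

SQL:
SELECT a.title, b.name AS author
FROM books a
INNER JOIN authors b ON a.author_id = b.id

Result:
title            | author
-----------------+-------
Distant Shores   | Nelson
The Blue Door    | Walker
The Red Mountain | Clark 
Silent Waters    | Walker
Falling Leaves   | Walker
Paper Boats      | Walker
The Old House    | Walker


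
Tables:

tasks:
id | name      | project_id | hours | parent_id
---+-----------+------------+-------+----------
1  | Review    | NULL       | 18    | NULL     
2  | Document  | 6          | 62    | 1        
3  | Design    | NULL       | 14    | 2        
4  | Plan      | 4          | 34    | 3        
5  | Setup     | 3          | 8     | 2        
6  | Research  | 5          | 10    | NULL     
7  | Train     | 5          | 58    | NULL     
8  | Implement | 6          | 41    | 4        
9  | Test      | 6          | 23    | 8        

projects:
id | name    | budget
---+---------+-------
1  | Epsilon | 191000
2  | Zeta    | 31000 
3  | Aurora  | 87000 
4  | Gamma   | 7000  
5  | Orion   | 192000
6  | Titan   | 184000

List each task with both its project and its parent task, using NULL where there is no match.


Two LEFT JOINs from the same base table tasks: one to projects via project_id, one to tasks itself via parent_id. Both are LEFT so every task is preserved.
Match against projects:
  - task 1 (Review): project_id=NULL, no match -> kept with NULL
  - task 2 (Document): project_id=6 -> matches Titan
  - task 3 (Design): project_id=NULL, no match -> kept with NULL
  - task 4 (Plan): project_id=4 -> matches Gamma
  - task 5 (Setup): project_id=3 -> matches Aurora
  - task 6 (Research): project_id=5 -> matches Orion
  - task 7 (Train): project_id=5 -> matches Orion
  - task 8 (Implement): project_id=6 -> matches Titan
  - task 9 (Test): project_id=6 -> matches Titan
Match against tasks (self):
  - task 1 (Review): parent_id=NULL -> NULL
  - task 2 (Document): parent_id=1 -> Review
  - task 3 (Design): parent_id=2 -> Document
  - task 4 (Plan): parent_id=3 -> Design
  - task 5 (Setup): parent_id=2 -> Document
  - task 6 (Research): parent_id=NULL -> NULL
  - task 7 (Train): parent_id=NULL -> NULL
  - task 8 (Implement): parent_id=4 -> Plan
  - task 9 (Test): parent_id=8 -> Implement

SQL:
SELECT a.name, b.name AS project, c.name AS parent
FROM tasks a
LEFT JOIN projects b ON a.project_id = b.id
LEFT JOIN tasks c ON a.parent_id = c.id

Result:
name      | project | parent   
----------+---------+----------
Review    | NULL    | NULL     
Document  | Titan   | Review   
Design    | NULL    | Document 
Plan      | Gamma   | Design   
Setup     | Aurora  | Document 
Research  | Orion   | NULL     
Train     | Orion   | NULL     
Implement | Titan   | Plan     
Test      | Titan   | Implement


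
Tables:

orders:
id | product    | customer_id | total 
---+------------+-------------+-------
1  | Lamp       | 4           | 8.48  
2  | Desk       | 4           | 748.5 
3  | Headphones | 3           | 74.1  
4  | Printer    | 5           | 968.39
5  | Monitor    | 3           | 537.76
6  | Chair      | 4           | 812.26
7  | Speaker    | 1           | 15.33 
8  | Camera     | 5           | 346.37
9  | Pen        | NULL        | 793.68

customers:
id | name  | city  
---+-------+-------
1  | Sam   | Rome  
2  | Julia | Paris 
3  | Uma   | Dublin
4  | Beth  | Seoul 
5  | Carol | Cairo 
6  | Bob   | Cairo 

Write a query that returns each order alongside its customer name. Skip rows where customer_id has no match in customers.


INNER JOIN keeps only orders rows whose customer_id matches an id in customers. Walk through each order:
  - order 1 (Lamp): customer_id=4 -> matches Beth
  - order 2 (Desk): customer_id=4 -> matches Beth
  - order 3 (Headphones): customer_id=3 -> matches Uma
  - order 4 (Printer): customer_id=5 -> matches Carol
  - order 5 (Monitor): customer_id=3 -> matches Uma
  - order 6 (Chair): customer_id=4 -> matches Beth
  - order 7 (Speaker): customer_id=1 -> matches Sam
  - order 8 (Camera): customer_id=5 -> matches Carol
  - order 9 (Pen): customer_id=NULL, no match -> dropped
So 1 of 9 rows is dropped.

SQL:
SELECT a.product, b.name AS customer
FROM orders a
INNER JOIN customers b ON a.customer_id = b.id

Result:
product    | customer
-----------+---------
Lamp       | Beth    
Desk       | Beth    
Headphones | Uma     
Printer    | Carol   
Monitor    | Uma     
Chair      | Beth    
Speaker    | Sam     
Camera     | Carol   


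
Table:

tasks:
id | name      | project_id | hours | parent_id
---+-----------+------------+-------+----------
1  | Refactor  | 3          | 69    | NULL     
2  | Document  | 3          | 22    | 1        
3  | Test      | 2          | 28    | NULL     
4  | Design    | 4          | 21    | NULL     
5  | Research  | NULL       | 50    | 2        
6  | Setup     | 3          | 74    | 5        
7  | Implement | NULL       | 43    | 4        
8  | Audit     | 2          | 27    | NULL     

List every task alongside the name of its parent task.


This is a self-join: tasks is joined to a second copy of itself, matching each row's parent_id to another row's id. Use LEFT JOIN so rows with parent_id=NULL are kept.
  - task 1 (Refactor): parent_id=NULL -> NULL
  - task 2 (Document): parent_id=1 -> Refactor
  - task 3 (Test): parent_id=NULL -> NULL
  - task 4 (Design): parent_id=NULL -> NULL
  - task 5 (Research): parent_id=2 -> Document
  - task 6 (Setup): parent_id=5 -> Research
  - task 7 (Implement): parent_id=4 -> Design
  - task 8 (Audit): parent_id=NULL -> NULL

SQL:
SELECT a.name AS item, b.name AS parent
FROM tasks a
LEFT JOIN tasks b ON a.parent_id = b.id

Result:
item      | parent  
----------+---------
Refactor  | NULL    
Document  | Refactor
Test      | NULL    
Design    | NULL    
Research  | Document
Setup     | Research
Implement | Design  
Audit     | NULL    


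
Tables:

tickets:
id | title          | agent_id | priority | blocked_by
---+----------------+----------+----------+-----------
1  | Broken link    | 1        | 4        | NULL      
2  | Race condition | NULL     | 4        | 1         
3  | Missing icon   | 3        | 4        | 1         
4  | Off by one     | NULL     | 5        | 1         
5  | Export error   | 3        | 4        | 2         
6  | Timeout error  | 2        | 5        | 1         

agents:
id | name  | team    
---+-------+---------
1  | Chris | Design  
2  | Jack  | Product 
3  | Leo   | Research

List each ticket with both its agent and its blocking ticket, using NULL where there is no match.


Two LEFT JOINs from the same base table tickets: one to agents via agent_id, one to tickets itself via blocked_by. Both are LEFT so every ticket is preserved.
Match against agents:
  - ticket 1 (Broken link): agent_id=1 -> matches Chris
  - ticket 2 (Race condition): agent_id=NULL, no match -> kept with NULL
  - ticket 3 (Missing icon): agent_id=3 -> matches Leo
  - ticket 4 (Off by one): agent_id=NULL, no match -> kept with NULL
  - ticket 5 (Export error): agent_id=3 -> matches Leo
  - ticket 6 (Timeout error): agent_id=2 -> matches Jack
Match against tickets (self):
  - ticket 1 (Broken link): blocked_by=NULL -> NULL
  - ticket 2 (Race condition): blocked_by=1 -> Broken link
  - ticket 3 (Missing icon): blocked_by=1 -> Broken link
  - ticket 4 (Off by one): blocked_by=1 -> Broken link
  - ticket 5 (Export error): blocked_by=2 -> Race condition
  - ticket 6 (Timeout error): blocked_by=1 -> Broken link

SQL:
SELECT a.title, b.name AS agent, c.title AS blocked_by
FROM tickets a
LEFT JOIN agents b ON a.agent_id = b.id
LEFT JOIN tickets c ON a.blocked_by = c.id

Result:
title          | agent | blocked_by    
---------------+-------+---------------
Broken link    | Chris | NULL          
Race condition | NULL  | Broken link   
Missing icon   | Leo   | Broken link   
Off by one     | NULL  | Broken link   
Export error   | Leo   | Race condition
Timeout error  | Jack  | Broken link   
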